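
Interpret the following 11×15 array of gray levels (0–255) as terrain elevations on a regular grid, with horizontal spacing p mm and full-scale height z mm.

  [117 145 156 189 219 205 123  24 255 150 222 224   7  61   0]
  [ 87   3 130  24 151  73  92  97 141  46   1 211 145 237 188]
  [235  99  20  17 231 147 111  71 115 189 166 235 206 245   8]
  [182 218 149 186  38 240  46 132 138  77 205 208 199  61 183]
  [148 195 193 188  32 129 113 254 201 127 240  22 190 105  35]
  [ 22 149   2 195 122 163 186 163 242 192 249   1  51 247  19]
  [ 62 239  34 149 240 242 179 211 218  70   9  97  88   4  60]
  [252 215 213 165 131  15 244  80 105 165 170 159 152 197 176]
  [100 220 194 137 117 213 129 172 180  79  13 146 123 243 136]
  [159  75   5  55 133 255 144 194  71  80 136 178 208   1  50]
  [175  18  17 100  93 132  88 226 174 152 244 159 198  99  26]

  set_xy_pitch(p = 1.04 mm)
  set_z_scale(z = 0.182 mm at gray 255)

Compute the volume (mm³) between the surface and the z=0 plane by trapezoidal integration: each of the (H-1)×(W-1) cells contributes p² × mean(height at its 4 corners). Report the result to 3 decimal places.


height_mm = gray/255 × 0.182; cell vol = 1.04² × mean(4 corners)
unit = 1.04² × 0.182 / (4×255) = 0.000192991 mm³ per gray-sum
row 0: Σ corner-gray over 14 cells = 7054  → 1.3614
row 1: Σ corner-gray over 14 cells = 6924  → 1.3363
row 2: Σ corner-gray over 14 cells = 8106  → 1.5644
row 3: Σ corner-gray over 14 cells = 8320  → 1.6057
row 4: Σ corner-gray over 14 cells = 8126  → 1.5682
row 5: Σ corner-gray over 14 cells = 7647  → 1.4758
row 6: Σ corner-gray over 14 cells = 8132  → 1.5694
row 7: Σ corner-gray over 14 cells = 8618  → 1.6632
row 8: Σ corner-gray over 14 cells = 7447  → 1.4372
row 9: Σ corner-gray over 14 cells = 6880  → 1.3278
Σ rows: total corner-gray = 77254  → 14.9094 mm³

14.909


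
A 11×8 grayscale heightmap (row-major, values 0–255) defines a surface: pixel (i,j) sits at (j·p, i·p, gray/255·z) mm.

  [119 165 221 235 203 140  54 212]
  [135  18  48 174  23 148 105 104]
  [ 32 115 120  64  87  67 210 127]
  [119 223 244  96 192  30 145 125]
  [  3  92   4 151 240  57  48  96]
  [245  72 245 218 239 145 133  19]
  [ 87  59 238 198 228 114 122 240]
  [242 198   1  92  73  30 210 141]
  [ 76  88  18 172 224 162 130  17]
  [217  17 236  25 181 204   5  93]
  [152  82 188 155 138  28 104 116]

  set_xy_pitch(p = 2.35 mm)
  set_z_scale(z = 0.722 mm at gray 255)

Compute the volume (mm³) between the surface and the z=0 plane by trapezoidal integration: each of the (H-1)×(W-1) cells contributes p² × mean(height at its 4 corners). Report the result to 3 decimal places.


138.275

height_mm = gray/255 × 0.722; cell vol = 2.35² × mean(4 corners)
unit = 2.35² × 0.722 / (4×255) = 0.00390906 mm³ per gray-sum
row 0: Σ corner-gray over 7 cells = 3638  → 14.2212
row 1: Σ corner-gray over 7 cells = 2756  → 10.7734
row 2: Σ corner-gray over 7 cells = 3589  → 14.0296
row 3: Σ corner-gray over 7 cells = 3387  → 13.2400
row 4: Σ corner-gray over 7 cells = 3651  → 14.2720
row 5: Σ corner-gray over 7 cells = 4613  → 18.0325
row 6: Σ corner-gray over 7 cells = 3836  → 14.9952
row 7: Σ corner-gray over 7 cells = 3272  → 12.7905
row 8: Σ corner-gray over 7 cells = 3327  → 13.0055
row 9: Σ corner-gray over 7 cells = 3304  → 12.9155
Σ rows: total corner-gray = 35373  → 138.2753 mm³


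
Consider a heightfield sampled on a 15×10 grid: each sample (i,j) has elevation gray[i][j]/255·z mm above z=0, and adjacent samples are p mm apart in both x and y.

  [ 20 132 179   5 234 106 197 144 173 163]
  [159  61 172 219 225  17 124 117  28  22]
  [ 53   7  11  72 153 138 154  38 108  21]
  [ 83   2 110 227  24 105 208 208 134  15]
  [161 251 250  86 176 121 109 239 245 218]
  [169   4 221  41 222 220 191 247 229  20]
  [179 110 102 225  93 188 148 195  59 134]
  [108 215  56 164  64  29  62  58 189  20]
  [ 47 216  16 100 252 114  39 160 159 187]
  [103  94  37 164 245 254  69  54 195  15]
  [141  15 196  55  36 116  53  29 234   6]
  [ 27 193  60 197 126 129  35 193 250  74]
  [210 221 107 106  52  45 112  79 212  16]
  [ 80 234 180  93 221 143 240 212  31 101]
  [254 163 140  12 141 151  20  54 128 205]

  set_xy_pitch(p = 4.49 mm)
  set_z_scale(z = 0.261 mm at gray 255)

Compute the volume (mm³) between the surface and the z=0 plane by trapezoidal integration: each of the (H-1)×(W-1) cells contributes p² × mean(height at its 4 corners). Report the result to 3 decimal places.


height_mm = gray/255 × 0.261; cell vol = 4.49² × mean(4 corners)
unit = 4.49² × 0.261 / (4×255) = 0.00515861 mm³ per gray-sum
row 0: Σ corner-gray over 9 cells = 4630  → 23.8844
row 1: Σ corner-gray over 9 cells = 3543  → 18.2770
row 2: Σ corner-gray over 9 cells = 3570  → 18.4163
row 3: Σ corner-gray over 9 cells = 5467  → 28.2021
row 4: Σ corner-gray over 9 cells = 6272  → 32.3548
row 5: Σ corner-gray over 9 cells = 5492  → 28.3311
row 6: Σ corner-gray over 9 cells = 4355  → 22.4658
row 7: Σ corner-gray over 9 cells = 4148  → 21.3979
row 8: Σ corner-gray over 9 cells = 4688  → 24.1836
row 9: Σ corner-gray over 9 cells = 3957  → 20.4126
row 10: Σ corner-gray over 9 cells = 4082  → 21.0575
row 11: Σ corner-gray over 9 cells = 4561  → 23.5284
row 12: Σ corner-gray over 9 cells = 4983  → 25.7054
row 13: Σ corner-gray over 9 cells = 4966  → 25.6177
Σ rows: total corner-gray = 64714  → 333.8345 mm³

333.835


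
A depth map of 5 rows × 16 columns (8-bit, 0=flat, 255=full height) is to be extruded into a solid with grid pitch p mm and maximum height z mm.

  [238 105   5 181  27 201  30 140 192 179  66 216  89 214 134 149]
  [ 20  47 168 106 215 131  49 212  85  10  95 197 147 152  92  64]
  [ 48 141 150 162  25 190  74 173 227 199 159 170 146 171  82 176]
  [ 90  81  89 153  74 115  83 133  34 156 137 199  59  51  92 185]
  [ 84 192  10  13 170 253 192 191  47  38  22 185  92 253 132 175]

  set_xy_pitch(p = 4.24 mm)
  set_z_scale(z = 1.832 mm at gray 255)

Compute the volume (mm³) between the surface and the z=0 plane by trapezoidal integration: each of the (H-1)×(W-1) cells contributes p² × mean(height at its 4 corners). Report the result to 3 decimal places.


height_mm = gray/255 × 1.832; cell vol = 4.24² × mean(4 corners)
unit = 4.24² × 1.832 / (4×255) = 0.0322892 mm³ per gray-sum
row 0: Σ corner-gray over 15 cells = 7441  → 240.2638
row 1: Σ corner-gray over 15 cells = 7858  → 253.7284
row 2: Σ corner-gray over 15 cells = 7549  → 243.7510
row 3: Σ corner-gray over 15 cells = 7026  → 226.8638
Σ rows: total corner-gray = 29874  → 964.6070 mm³

964.607


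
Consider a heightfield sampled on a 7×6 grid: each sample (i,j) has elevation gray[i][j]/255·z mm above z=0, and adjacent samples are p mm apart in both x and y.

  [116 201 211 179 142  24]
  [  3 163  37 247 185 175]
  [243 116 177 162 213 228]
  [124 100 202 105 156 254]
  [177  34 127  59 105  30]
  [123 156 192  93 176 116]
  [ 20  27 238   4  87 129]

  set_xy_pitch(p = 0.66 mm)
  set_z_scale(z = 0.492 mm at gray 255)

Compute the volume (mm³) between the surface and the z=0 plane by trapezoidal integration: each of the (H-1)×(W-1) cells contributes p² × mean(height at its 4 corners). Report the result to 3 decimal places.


3.495

height_mm = gray/255 × 0.492; cell vol = 0.66² × mean(4 corners)
unit = 0.66² × 0.492 / (4×255) = 0.000210113 mm³ per gray-sum
row 0: Σ corner-gray over 5 cells = 3048  → 0.6404
row 1: Σ corner-gray over 5 cells = 3249  → 0.6827
row 2: Σ corner-gray over 5 cells = 3311  → 0.6957
row 3: Σ corner-gray over 5 cells = 2361  → 0.4961
row 4: Σ corner-gray over 5 cells = 2330  → 0.4896
row 5: Σ corner-gray over 5 cells = 2334  → 0.4904
Σ rows: total corner-gray = 16633  → 3.4948 mm³


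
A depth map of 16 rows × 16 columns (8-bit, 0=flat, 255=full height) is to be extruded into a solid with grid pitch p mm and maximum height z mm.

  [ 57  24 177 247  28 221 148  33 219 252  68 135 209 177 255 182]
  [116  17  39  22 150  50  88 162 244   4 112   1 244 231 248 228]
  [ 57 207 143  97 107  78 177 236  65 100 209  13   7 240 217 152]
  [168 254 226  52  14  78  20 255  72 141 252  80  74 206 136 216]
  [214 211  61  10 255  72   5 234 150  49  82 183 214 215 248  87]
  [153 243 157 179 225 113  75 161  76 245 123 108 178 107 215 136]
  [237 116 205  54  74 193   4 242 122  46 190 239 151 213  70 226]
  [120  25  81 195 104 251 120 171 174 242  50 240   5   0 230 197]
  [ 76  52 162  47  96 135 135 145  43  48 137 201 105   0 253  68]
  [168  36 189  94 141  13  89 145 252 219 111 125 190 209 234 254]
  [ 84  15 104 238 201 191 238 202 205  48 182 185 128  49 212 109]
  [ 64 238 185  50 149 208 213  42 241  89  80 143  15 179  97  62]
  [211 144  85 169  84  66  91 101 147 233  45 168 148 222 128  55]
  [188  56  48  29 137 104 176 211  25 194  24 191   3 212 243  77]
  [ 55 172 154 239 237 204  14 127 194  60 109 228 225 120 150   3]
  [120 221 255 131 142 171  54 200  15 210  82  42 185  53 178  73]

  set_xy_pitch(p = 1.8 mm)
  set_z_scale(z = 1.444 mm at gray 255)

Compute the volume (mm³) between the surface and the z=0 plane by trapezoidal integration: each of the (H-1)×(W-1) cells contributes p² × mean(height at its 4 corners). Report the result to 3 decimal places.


566.629

height_mm = gray/255 × 1.444; cell vol = 1.8² × mean(4 corners)
unit = 1.8² × 1.444 / (4×255) = 0.00458682 mm³ per gray-sum
row 0: Σ corner-gray over 15 cells = 8193  → 37.5798
row 1: Σ corner-gray over 15 cells = 7569  → 34.7177
row 2: Σ corner-gray over 15 cells = 8105  → 37.1762
row 3: Σ corner-gray over 15 cells = 8383  → 38.4513
row 4: Σ corner-gray over 15 cells = 8978  → 41.1805
row 5: Σ corner-gray over 15 cells = 9000  → 41.2814
row 6: Σ corner-gray over 15 cells = 8394  → 38.5018
row 7: Σ corner-gray over 15 cells = 7355  → 33.7361
row 8: Σ corner-gray over 15 cells = 7778  → 35.6763
row 9: Σ corner-gray over 15 cells = 9105  → 41.7630
row 10: Σ corner-gray over 15 cells = 8573  → 39.3228
row 11: Σ corner-gray over 15 cells = 7912  → 36.2909
row 12: Σ corner-gray over 15 cells = 7499  → 34.3966
row 13: Σ corner-gray over 15 cells = 8095  → 37.1303
row 14: Σ corner-gray over 15 cells = 8595  → 39.4237
Σ rows: total corner-gray = 123534  → 566.6287 mm³


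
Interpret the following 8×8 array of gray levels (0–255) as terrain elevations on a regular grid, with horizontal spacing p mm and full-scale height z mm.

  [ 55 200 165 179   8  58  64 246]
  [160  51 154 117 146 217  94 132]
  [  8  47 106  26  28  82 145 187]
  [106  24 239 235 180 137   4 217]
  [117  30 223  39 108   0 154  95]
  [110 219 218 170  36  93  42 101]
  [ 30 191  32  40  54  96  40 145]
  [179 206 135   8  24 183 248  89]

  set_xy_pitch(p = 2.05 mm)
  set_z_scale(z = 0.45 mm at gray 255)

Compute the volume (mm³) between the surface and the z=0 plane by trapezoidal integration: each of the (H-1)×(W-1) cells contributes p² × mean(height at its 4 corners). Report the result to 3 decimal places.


height_mm = gray/255 × 0.45; cell vol = 2.05² × mean(4 corners)
unit = 2.05² × 0.45 / (4×255) = 0.00185404 mm³ per gray-sum
row 0: Σ corner-gray over 7 cells = 3499  → 6.4873
row 1: Σ corner-gray over 7 cells = 2913  → 5.4008
row 2: Σ corner-gray over 7 cells = 3024  → 5.6066
row 3: Σ corner-gray over 7 cells = 3281  → 6.0831
row 4: Σ corner-gray over 7 cells = 3087  → 5.7234
row 5: Σ corner-gray over 7 cells = 2848  → 5.2803
row 6: Σ corner-gray over 7 cells = 2957  → 5.4824
Σ rows: total corner-gray = 21609  → 40.0640 mm³

40.064


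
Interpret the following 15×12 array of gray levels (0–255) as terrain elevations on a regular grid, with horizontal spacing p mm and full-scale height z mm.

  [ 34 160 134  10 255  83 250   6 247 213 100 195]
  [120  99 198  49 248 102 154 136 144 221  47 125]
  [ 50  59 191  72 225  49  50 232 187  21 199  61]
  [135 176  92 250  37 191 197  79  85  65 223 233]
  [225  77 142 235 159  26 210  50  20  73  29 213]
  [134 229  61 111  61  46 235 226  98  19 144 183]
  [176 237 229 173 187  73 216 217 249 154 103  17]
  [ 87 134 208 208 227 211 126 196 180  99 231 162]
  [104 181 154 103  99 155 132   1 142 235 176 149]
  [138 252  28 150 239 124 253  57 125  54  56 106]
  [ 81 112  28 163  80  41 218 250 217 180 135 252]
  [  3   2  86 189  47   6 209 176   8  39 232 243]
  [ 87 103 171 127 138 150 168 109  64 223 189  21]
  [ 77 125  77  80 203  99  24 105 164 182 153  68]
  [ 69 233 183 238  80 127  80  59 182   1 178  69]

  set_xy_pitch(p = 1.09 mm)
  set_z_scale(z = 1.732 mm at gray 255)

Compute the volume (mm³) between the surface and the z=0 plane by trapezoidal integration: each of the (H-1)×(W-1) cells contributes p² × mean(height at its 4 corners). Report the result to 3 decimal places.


168.668

height_mm = gray/255 × 1.732; cell vol = 1.09² × mean(4 corners)
unit = 1.09² × 1.732 / (4×255) = 0.00201744 mm³ per gray-sum
row 0: Σ corner-gray over 11 cells = 6186  → 12.4799
row 1: Σ corner-gray over 11 cells = 5722  → 11.5438
row 2: Σ corner-gray over 11 cells = 5839  → 11.7798
row 3: Σ corner-gray over 11 cells = 5638  → 11.3743
row 4: Σ corner-gray over 11 cells = 5257  → 10.6057
row 5: Σ corner-gray over 11 cells = 6646  → 13.4079
row 6: Σ corner-gray over 11 cells = 7758  → 15.6513
row 7: Σ corner-gray over 11 cells = 6898  → 13.9163
row 8: Σ corner-gray over 11 cells = 5929  → 11.9614
row 9: Σ corner-gray over 11 cells = 6101  → 12.3084
row 10: Σ corner-gray over 11 cells = 5415  → 10.9244
row 11: Σ corner-gray over 11 cells = 5226  → 10.5431
row 12: Σ corner-gray over 11 cells = 5561  → 11.2190
row 13: Σ corner-gray over 11 cells = 5429  → 10.9527
Σ rows: total corner-gray = 83605  → 168.6681 mm³


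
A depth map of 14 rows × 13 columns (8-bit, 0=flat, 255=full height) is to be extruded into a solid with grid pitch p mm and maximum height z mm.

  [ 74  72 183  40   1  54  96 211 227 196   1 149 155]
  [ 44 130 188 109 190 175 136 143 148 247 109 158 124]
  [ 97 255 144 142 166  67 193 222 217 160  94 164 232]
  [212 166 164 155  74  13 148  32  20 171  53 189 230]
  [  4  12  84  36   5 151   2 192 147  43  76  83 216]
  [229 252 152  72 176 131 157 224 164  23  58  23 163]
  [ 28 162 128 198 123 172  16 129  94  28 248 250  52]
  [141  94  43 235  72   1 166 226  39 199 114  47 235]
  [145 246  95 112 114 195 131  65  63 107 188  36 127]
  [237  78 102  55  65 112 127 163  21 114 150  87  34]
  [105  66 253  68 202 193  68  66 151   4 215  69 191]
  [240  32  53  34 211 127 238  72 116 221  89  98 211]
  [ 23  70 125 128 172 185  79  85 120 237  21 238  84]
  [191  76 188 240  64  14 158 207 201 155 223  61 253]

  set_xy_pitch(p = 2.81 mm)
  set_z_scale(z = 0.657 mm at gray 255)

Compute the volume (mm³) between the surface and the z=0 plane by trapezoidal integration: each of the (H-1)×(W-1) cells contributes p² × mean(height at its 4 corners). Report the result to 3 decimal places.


height_mm = gray/255 × 0.657; cell vol = 2.81² × mean(4 corners)
unit = 2.81² × 0.657 / (4×255) = 0.00508602 mm³ per gray-sum
row 0: Σ corner-gray over 12 cells = 6323  → 32.1589
row 1: Σ corner-gray over 12 cells = 7611  → 38.7097
row 2: Σ corner-gray over 12 cells = 6789  → 34.5290
row 3: Σ corner-gray over 12 cells = 4694  → 23.8738
row 4: Σ corner-gray over 12 cells = 5138  → 26.1320
row 5: Σ corner-gray over 12 cells = 6432  → 32.7133
row 6: Σ corner-gray over 12 cells = 6024  → 30.6382
row 7: Σ corner-gray over 12 cells = 5824  → 29.6210
row 8: Σ corner-gray over 12 cells = 5395  → 27.4391
row 9: Σ corner-gray over 12 cells = 5425  → 27.5916
row 10: Σ corner-gray over 12 cells = 6039  → 30.7145
row 11: Σ corner-gray over 12 cells = 6060  → 30.8213
row 12: Σ corner-gray over 12 cells = 6645  → 33.7966
Σ rows: total corner-gray = 78399  → 398.7387 mm³

398.739


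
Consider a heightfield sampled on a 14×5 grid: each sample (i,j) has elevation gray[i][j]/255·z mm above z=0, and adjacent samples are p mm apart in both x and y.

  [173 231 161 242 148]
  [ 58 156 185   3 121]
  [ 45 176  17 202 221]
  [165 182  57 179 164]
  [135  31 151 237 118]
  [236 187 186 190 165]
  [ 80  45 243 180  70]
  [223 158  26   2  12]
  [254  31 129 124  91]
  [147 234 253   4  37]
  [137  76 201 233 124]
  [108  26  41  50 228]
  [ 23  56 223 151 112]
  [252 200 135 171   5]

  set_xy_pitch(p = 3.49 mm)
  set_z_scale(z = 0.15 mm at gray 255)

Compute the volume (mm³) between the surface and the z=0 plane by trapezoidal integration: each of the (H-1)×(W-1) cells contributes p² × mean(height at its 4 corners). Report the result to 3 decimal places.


height_mm = gray/255 × 0.15; cell vol = 3.49² × mean(4 corners)
unit = 3.49² × 0.15 / (4×255) = 0.00179119 mm³ per gray-sum
row 0: Σ corner-gray over 4 cells = 2456  → 4.3992
row 1: Σ corner-gray over 4 cells = 1923  → 3.4445
row 2: Σ corner-gray over 4 cells = 2221  → 3.9782
row 3: Σ corner-gray over 4 cells = 2256  → 4.0409
row 4: Σ corner-gray over 4 cells = 2618  → 4.6893
row 5: Σ corner-gray over 4 cells = 2613  → 4.6804
row 6: Σ corner-gray over 4 cells = 1693  → 3.0325
row 7: Σ corner-gray over 4 cells = 1520  → 2.7226
row 8: Σ corner-gray over 4 cells = 2079  → 3.7239
row 9: Σ corner-gray over 4 cells = 2447  → 4.3830
row 10: Σ corner-gray over 4 cells = 1851  → 3.3155
row 11: Σ corner-gray over 4 cells = 1565  → 2.8032
row 12: Σ corner-gray over 4 cells = 2264  → 4.0553
Σ rows: total corner-gray = 27506  → 49.2685 mm³

49.269


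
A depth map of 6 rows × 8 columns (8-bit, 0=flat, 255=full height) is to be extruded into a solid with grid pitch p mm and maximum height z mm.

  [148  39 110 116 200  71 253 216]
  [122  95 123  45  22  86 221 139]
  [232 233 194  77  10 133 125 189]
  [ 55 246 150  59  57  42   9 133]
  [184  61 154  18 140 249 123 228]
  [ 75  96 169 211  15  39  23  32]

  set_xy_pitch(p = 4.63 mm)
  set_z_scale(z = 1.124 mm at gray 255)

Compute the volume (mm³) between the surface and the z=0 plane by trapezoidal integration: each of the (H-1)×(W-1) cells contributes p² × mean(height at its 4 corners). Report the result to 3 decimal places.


387.576

height_mm = gray/255 × 1.124; cell vol = 4.63² × mean(4 corners)
unit = 4.63² × 1.124 / (4×255) = 0.0236226 mm³ per gray-sum
row 0: Σ corner-gray over 7 cells = 3387  → 80.0098
row 1: Σ corner-gray over 7 cells = 3410  → 80.5531
row 2: Σ corner-gray over 7 cells = 3279  → 77.4586
row 3: Σ corner-gray over 7 cells = 3216  → 75.9704
row 4: Σ corner-gray over 7 cells = 3115  → 73.5845
Σ rows: total corner-gray = 16407  → 387.5764 mm³


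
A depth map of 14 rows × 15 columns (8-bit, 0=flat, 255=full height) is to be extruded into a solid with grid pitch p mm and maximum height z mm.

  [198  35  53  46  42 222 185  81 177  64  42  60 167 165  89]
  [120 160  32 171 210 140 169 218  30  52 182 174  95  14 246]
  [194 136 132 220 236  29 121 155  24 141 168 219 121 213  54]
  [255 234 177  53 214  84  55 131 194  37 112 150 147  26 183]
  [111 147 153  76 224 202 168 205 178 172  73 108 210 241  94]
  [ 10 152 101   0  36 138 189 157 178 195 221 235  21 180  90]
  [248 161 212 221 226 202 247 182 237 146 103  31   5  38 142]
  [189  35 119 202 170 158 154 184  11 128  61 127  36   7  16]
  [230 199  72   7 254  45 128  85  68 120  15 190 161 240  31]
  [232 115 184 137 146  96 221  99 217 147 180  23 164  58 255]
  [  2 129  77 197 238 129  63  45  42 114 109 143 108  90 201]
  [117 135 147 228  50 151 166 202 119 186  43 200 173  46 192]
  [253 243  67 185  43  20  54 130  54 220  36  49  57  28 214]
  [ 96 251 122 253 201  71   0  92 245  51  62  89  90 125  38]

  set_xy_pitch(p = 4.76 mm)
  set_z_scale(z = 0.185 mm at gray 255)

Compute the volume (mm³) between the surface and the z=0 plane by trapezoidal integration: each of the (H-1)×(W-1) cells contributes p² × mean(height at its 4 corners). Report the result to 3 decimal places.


height_mm = gray/255 × 0.185; cell vol = 4.76² × mean(4 corners)
unit = 4.76² × 0.185 / (4×255) = 0.00410947 mm³ per gray-sum
row 0: Σ corner-gray over 14 cells = 6625  → 27.2252
row 1: Σ corner-gray over 14 cells = 7738  → 31.7991
row 2: Σ corner-gray over 14 cells = 7744  → 31.8237
row 3: Σ corner-gray over 14 cells = 8185  → 33.6360
row 4: Σ corner-gray over 14 cells = 8225  → 33.8004
row 5: Σ corner-gray over 14 cells = 8118  → 33.3607
row 6: Σ corner-gray over 14 cells = 7401  → 30.4142
row 7: Σ corner-gray over 14 cells = 6418  → 26.3746
row 8: Σ corner-gray over 14 cells = 7490  → 30.7799
row 9: Σ corner-gray over 14 cells = 7232  → 29.7197
row 10: Σ corner-gray over 14 cells = 7172  → 29.4731
row 11: Σ corner-gray over 14 cells = 6840  → 28.1088
row 12: Σ corner-gray over 14 cells = 6277  → 25.7951
Σ rows: total corner-gray = 95465  → 392.3102 mm³

392.310


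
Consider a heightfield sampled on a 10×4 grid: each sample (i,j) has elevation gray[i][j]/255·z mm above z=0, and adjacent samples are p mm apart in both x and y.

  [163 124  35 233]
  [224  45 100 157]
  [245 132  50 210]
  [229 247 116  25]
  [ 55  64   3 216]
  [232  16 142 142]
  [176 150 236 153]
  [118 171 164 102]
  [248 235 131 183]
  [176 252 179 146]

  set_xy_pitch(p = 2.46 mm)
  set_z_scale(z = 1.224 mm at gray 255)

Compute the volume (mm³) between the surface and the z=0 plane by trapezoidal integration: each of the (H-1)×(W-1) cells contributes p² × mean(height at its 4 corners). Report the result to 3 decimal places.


height_mm = gray/255 × 1.224; cell vol = 2.46² × mean(4 corners)
unit = 2.46² × 1.224 / (4×255) = 0.00726192 mm³ per gray-sum
row 0: Σ corner-gray over 3 cells = 1385  → 10.0578
row 1: Σ corner-gray over 3 cells = 1490  → 10.8203
row 2: Σ corner-gray over 3 cells = 1799  → 13.0642
row 3: Σ corner-gray over 3 cells = 1385  → 10.0578
row 4: Σ corner-gray over 3 cells = 1095  → 7.9518
row 5: Σ corner-gray over 3 cells = 1791  → 13.0061
row 6: Σ corner-gray over 3 cells = 1991  → 14.4585
row 7: Σ corner-gray over 3 cells = 2053  → 14.9087
row 8: Σ corner-gray over 3 cells = 2347  → 17.0437
Σ rows: total corner-gray = 15336  → 111.3688 mm³

111.369


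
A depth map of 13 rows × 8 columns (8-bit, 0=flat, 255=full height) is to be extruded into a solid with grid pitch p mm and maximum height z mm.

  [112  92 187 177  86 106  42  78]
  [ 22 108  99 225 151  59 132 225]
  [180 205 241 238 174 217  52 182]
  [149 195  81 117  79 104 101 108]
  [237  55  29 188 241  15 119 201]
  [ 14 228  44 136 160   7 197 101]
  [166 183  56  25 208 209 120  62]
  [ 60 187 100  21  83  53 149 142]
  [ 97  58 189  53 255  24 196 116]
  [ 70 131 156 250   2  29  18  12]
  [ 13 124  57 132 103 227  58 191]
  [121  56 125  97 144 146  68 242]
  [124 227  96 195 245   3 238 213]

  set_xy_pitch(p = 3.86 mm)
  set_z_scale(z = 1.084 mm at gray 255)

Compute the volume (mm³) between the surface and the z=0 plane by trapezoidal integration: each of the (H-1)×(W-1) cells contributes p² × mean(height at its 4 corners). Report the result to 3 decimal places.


660.187

height_mm = gray/255 × 1.084; cell vol = 3.86² × mean(4 corners)
unit = 3.86² × 1.084 / (4×255) = 0.0158345 mm³ per gray-sum
row 0: Σ corner-gray over 7 cells = 3365  → 53.2830
row 1: Σ corner-gray over 7 cells = 4411  → 69.8459
row 2: Σ corner-gray over 7 cells = 4227  → 66.9323
row 3: Σ corner-gray over 7 cells = 3343  → 52.9347
row 4: Σ corner-gray over 7 cells = 3391  → 53.6947
row 5: Σ corner-gray over 7 cells = 3489  → 55.2465
row 6: Σ corner-gray over 7 cells = 3218  → 50.9553
row 7: Σ corner-gray over 7 cells = 3151  → 49.8944
row 8: Σ corner-gray over 7 cells = 3017  → 47.7726
row 9: Σ corner-gray over 7 cells = 2860  → 45.2866
row 10: Σ corner-gray over 7 cells = 3241  → 51.3195
row 11: Σ corner-gray over 7 cells = 3980  → 63.0212
Σ rows: total corner-gray = 41693  → 660.1868 mm³


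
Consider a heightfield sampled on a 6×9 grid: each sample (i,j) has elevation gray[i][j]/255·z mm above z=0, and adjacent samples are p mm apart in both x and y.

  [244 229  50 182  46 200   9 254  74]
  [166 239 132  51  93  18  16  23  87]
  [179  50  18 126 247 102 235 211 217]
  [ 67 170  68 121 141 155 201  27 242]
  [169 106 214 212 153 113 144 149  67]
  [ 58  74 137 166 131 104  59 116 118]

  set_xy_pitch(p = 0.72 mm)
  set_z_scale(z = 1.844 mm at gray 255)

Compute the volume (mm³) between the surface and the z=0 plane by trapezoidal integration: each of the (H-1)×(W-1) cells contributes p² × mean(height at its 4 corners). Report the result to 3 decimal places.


19.246

height_mm = gray/255 × 1.844; cell vol = 0.72² × mean(4 corners)
unit = 0.72² × 1.844 / (4×255) = 0.000937186 mm³ per gray-sum
row 0: Σ corner-gray over 8 cells = 3655  → 3.4254
row 1: Σ corner-gray over 8 cells = 3771  → 3.5341
row 2: Σ corner-gray over 8 cells = 4449  → 4.1695
row 3: Σ corner-gray over 8 cells = 4493  → 4.2108
row 4: Σ corner-gray over 8 cells = 4168  → 3.9062
Σ rows: total corner-gray = 20536  → 19.2460 mm³


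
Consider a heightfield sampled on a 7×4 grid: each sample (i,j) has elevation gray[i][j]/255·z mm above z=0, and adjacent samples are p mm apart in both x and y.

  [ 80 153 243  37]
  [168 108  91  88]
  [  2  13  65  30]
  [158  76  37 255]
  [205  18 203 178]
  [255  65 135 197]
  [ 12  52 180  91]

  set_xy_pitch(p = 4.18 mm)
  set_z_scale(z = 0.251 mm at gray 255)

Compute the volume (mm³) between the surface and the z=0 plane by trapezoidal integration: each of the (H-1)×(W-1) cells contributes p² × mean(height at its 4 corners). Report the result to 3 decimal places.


33.502

height_mm = gray/255 × 0.251; cell vol = 4.18² × mean(4 corners)
unit = 4.18² × 0.251 / (4×255) = 0.00429958 mm³ per gray-sum
row 0: Σ corner-gray over 3 cells = 1563  → 6.7202
row 1: Σ corner-gray over 3 cells = 842  → 3.6202
row 2: Σ corner-gray over 3 cells = 827  → 3.5558
row 3: Σ corner-gray over 3 cells = 1464  → 6.2946
row 4: Σ corner-gray over 3 cells = 1677  → 7.2104
row 5: Σ corner-gray over 3 cells = 1419  → 6.1011
Σ rows: total corner-gray = 7792  → 33.5023 mm³


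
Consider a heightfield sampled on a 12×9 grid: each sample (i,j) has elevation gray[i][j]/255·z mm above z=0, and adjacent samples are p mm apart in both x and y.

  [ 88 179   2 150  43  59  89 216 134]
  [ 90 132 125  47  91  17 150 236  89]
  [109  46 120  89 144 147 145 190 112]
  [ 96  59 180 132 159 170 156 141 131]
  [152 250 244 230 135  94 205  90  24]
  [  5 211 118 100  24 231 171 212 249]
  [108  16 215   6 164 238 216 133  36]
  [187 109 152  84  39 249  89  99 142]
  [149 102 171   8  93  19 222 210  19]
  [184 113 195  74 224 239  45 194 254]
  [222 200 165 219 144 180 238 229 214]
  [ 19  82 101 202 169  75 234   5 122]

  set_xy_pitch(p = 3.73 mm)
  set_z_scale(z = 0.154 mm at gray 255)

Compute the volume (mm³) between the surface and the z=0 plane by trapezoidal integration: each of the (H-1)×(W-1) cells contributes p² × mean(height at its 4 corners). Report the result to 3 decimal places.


103.044

height_mm = gray/255 × 0.154; cell vol = 3.73² × mean(4 corners)
unit = 3.73² × 0.154 / (4×255) = 0.00210058 mm³ per gray-sum
row 0: Σ corner-gray over 8 cells = 3473  → 7.2953
row 1: Σ corner-gray over 8 cells = 3758  → 7.8940
row 2: Σ corner-gray over 8 cells = 4204  → 8.8308
row 3: Σ corner-gray over 8 cells = 4893  → 10.2781
row 4: Σ corner-gray over 8 cells = 5060  → 10.6289
row 5: Σ corner-gray over 8 cells = 4508  → 9.4694
row 6: Σ corner-gray over 8 cells = 4091  → 8.5935
row 7: Σ corner-gray over 8 cells = 3789  → 7.9591
row 8: Σ corner-gray over 8 cells = 4424  → 9.2929
row 9: Σ corner-gray over 8 cells = 5792  → 12.1665
row 10: Σ corner-gray over 8 cells = 5063  → 10.6352
Σ rows: total corner-gray = 49055  → 103.0437 mm³


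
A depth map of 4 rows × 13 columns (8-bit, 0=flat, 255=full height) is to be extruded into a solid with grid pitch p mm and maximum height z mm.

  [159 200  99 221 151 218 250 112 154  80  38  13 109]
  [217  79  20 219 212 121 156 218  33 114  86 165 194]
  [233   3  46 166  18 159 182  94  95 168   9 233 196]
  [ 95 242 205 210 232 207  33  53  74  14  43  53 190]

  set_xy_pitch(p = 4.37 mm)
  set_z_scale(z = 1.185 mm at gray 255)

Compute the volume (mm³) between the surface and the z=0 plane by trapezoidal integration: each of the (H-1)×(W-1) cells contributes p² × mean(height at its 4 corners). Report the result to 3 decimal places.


408.690

height_mm = gray/255 × 1.185; cell vol = 4.37² × mean(4 corners)
unit = 4.37² × 1.185 / (4×255) = 0.0221861 mm³ per gray-sum
row 0: Σ corner-gray over 12 cells = 6597  → 146.3617
row 1: Σ corner-gray over 12 cells = 6032  → 133.8266
row 2: Σ corner-gray over 12 cells = 5792  → 128.5019
Σ rows: total corner-gray = 18421  → 408.6902 mm³


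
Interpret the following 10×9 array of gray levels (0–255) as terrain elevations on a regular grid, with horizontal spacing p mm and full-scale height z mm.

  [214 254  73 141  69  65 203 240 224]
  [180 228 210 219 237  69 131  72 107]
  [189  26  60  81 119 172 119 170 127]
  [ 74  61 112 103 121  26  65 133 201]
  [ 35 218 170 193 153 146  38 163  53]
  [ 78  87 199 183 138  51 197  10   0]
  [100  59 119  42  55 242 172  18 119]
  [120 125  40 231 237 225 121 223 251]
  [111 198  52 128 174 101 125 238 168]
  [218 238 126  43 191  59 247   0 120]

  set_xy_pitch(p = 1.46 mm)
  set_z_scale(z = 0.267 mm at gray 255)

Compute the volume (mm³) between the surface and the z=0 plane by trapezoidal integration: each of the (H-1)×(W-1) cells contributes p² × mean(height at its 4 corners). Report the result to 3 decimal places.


21.270

height_mm = gray/255 × 0.267; cell vol = 1.46² × mean(4 corners)
unit = 1.46² × 0.267 / (4×255) = 0.000557978 mm³ per gray-sum
row 0: Σ corner-gray over 8 cells = 5147  → 2.8719
row 1: Σ corner-gray over 8 cells = 4429  → 2.4713
row 2: Σ corner-gray over 8 cells = 3327  → 1.8564
row 3: Σ corner-gray over 8 cells = 3767  → 2.1019
row 4: Σ corner-gray over 8 cells = 4058  → 2.2643
row 5: Σ corner-gray over 8 cells = 3441  → 1.9200
row 6: Σ corner-gray over 8 cells = 4408  → 2.4596
row 7: Σ corner-gray over 8 cells = 5086  → 2.8379
row 8: Σ corner-gray over 8 cells = 4457  → 2.4869
Σ rows: total corner-gray = 38120  → 21.2701 mm³


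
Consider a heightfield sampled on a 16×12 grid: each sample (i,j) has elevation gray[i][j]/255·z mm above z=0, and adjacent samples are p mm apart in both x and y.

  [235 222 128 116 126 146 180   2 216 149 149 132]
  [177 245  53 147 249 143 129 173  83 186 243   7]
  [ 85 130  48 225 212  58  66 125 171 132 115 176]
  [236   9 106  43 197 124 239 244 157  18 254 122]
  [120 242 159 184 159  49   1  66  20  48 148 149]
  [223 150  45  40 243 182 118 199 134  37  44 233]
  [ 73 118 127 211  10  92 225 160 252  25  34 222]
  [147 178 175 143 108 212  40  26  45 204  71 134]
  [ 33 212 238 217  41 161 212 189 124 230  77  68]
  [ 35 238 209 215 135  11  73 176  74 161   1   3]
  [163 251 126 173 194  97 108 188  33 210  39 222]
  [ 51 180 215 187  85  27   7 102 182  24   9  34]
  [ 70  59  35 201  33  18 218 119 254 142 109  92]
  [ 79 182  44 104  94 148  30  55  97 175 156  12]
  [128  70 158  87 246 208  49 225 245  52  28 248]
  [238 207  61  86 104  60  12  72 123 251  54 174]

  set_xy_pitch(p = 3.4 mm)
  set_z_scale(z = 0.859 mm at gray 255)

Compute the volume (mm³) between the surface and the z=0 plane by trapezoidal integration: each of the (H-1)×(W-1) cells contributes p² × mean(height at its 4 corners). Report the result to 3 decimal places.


height_mm = gray/255 × 0.859; cell vol = 3.4² × mean(4 corners)
unit = 3.4² × 0.859 / (4×255) = 0.00973533 mm³ per gray-sum
row 0: Σ corner-gray over 11 cells = 6721  → 65.4312
row 1: Σ corner-gray over 11 cells = 6311  → 61.4397
row 2: Σ corner-gray over 11 cells = 5965  → 58.0713
row 3: Σ corner-gray over 11 cells = 5561  → 54.1382
row 4: Σ corner-gray over 11 cells = 5261  → 51.2176
row 5: Σ corner-gray over 11 cells = 5643  → 54.9365
row 6: Σ corner-gray over 11 cells = 5488  → 53.4275
row 7: Σ corner-gray over 11 cells = 6188  → 60.2422
row 8: Σ corner-gray over 11 cells = 6127  → 59.6484
row 9: Σ corner-gray over 11 cells = 5847  → 56.9225
row 10: Σ corner-gray over 11 cells = 5344  → 52.0256
row 11: Σ corner-gray over 11 cells = 4659  → 45.3569
row 12: Σ corner-gray over 11 cells = 4799  → 46.7199
row 13: Σ corner-gray over 11 cells = 5373  → 52.3079
row 14: Σ corner-gray over 11 cells = 5584  → 54.3621
Σ rows: total corner-gray = 84871  → 826.2475 mm³

826.247


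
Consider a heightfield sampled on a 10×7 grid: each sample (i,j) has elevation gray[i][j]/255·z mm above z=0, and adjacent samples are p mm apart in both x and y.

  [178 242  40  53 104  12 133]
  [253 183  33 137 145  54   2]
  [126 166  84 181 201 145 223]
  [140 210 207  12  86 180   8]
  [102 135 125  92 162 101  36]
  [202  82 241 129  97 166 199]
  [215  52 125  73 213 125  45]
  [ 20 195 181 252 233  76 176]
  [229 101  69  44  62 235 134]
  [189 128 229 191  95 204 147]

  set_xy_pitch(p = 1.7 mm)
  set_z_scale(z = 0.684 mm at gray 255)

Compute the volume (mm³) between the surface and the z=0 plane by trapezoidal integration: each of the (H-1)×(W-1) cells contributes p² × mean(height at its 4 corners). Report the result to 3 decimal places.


height_mm = gray/255 × 0.684; cell vol = 1.7² × mean(4 corners)
unit = 1.7² × 0.684 / (4×255) = 0.001938 mm³ per gray-sum
row 0: Σ corner-gray over 6 cells = 2572  → 4.9845
row 1: Σ corner-gray over 6 cells = 3262  → 6.3218
row 2: Σ corner-gray over 6 cells = 3441  → 6.6687
row 3: Σ corner-gray over 6 cells = 2906  → 5.6318
row 4: Σ corner-gray over 6 cells = 3199  → 6.1997
row 5: Σ corner-gray over 6 cells = 3267  → 6.3314
row 6: Σ corner-gray over 6 cells = 3506  → 6.7946
row 7: Σ corner-gray over 6 cells = 3455  → 6.6958
row 8: Σ corner-gray over 6 cells = 3415  → 6.6183
Σ rows: total corner-gray = 29023  → 56.2466 mm³

56.247


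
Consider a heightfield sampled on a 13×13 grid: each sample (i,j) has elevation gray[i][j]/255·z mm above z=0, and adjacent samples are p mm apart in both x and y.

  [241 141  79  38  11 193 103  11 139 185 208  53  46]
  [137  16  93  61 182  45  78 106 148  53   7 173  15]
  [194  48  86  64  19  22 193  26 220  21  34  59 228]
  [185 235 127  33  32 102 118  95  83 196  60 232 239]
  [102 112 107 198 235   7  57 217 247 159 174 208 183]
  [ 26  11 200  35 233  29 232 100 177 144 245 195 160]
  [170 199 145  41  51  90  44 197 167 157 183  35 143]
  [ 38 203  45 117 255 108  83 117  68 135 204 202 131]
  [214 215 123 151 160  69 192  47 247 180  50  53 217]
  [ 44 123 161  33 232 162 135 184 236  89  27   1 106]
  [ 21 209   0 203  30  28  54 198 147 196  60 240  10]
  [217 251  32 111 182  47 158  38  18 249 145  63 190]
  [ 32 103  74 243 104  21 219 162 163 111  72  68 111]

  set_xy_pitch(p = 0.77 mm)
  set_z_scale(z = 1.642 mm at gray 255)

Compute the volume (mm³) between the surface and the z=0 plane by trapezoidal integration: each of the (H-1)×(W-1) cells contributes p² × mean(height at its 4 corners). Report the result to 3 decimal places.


height_mm = gray/255 × 1.642; cell vol = 0.77² × mean(4 corners)
unit = 0.77² × 1.642 / (4×255) = 0.000954453 mm³ per gray-sum
row 0: Σ corner-gray over 12 cells = 4685  → 4.4716
row 1: Σ corner-gray over 12 cells = 4082  → 3.8961
row 2: Σ corner-gray over 12 cells = 5056  → 4.8257
row 3: Σ corner-gray over 12 cells = 6777  → 6.4683
row 4: Σ corner-gray over 12 cells = 7115  → 6.7909
row 5: Σ corner-gray over 12 cells = 6319  → 6.0312
row 6: Σ corner-gray over 12 cells = 6174  → 5.8928
row 7: Σ corner-gray over 12 cells = 6648  → 6.3452
row 8: Σ corner-gray over 12 cells = 6321  → 6.0331
row 9: Σ corner-gray over 12 cells = 5677  → 5.4184
row 10: Σ corner-gray over 12 cells = 5756  → 5.4938
row 11: Σ corner-gray over 12 cells = 5818  → 5.5530
Σ rows: total corner-gray = 70428  → 67.2202 mm³

67.220


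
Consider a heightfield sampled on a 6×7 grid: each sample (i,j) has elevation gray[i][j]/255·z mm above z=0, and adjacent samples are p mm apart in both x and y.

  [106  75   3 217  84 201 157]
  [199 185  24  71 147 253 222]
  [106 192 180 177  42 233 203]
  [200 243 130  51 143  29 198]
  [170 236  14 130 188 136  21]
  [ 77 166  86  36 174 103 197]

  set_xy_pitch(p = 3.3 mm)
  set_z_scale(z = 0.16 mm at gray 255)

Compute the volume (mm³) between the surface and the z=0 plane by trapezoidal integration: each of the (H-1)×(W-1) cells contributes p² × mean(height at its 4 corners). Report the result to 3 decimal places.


28.495

height_mm = gray/255 × 0.16; cell vol = 3.3² × mean(4 corners)
unit = 3.3² × 0.16 / (4×255) = 0.00170824 mm³ per gray-sum
row 0: Σ corner-gray over 6 cells = 3204  → 5.4732
row 1: Σ corner-gray over 6 cells = 3738  → 6.3854
row 2: Σ corner-gray over 6 cells = 3547  → 6.0591
row 3: Σ corner-gray over 6 cells = 3189  → 5.4476
row 4: Σ corner-gray over 6 cells = 3003  → 5.1298
Σ rows: total corner-gray = 16681  → 28.4951 mm³


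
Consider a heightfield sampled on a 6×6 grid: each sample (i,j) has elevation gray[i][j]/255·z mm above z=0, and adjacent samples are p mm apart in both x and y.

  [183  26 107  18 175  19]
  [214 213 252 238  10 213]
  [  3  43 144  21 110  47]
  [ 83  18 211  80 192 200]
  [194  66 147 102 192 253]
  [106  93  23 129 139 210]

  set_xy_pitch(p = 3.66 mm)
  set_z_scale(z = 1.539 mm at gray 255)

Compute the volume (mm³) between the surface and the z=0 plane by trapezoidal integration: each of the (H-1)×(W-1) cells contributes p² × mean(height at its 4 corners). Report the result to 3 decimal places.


height_mm = gray/255 × 1.539; cell vol = 3.66² × mean(4 corners)
unit = 3.66² × 1.539 / (4×255) = 0.0202116 mm³ per gray-sum
row 0: Σ corner-gray over 5 cells = 2707  → 54.7128
row 1: Σ corner-gray over 5 cells = 2539  → 51.3172
row 2: Σ corner-gray over 5 cells = 1971  → 39.8371
row 3: Σ corner-gray over 5 cells = 2746  → 55.5010
row 4: Σ corner-gray over 5 cells = 2545  → 51.4385
Σ rows: total corner-gray = 12508  → 252.8066 mm³

252.807


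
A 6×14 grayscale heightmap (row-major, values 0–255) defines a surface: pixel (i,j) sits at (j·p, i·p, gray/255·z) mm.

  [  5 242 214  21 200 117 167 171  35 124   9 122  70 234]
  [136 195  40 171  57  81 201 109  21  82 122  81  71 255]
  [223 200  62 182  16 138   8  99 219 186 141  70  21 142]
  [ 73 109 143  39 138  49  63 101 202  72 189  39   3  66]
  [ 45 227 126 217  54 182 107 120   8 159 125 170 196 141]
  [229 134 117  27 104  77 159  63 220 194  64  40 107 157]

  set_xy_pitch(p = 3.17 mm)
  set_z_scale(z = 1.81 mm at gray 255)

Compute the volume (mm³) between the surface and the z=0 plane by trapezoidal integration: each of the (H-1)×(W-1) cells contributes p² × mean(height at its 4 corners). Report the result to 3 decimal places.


height_mm = gray/255 × 1.81; cell vol = 3.17² × mean(4 corners)
unit = 3.17² × 1.81 / (4×255) = 0.0178319 mm³ per gray-sum
row 0: Σ corner-gray over 13 cells = 6076  → 108.3465
row 1: Σ corner-gray over 13 cells = 5902  → 105.2437
row 2: Σ corner-gray over 13 cells = 5482  → 97.7543
row 3: Σ corner-gray over 13 cells = 6001  → 107.0091
row 4: Σ corner-gray over 13 cells = 6566  → 117.0841
Σ rows: total corner-gray = 30027  → 535.4376 mm³

535.438


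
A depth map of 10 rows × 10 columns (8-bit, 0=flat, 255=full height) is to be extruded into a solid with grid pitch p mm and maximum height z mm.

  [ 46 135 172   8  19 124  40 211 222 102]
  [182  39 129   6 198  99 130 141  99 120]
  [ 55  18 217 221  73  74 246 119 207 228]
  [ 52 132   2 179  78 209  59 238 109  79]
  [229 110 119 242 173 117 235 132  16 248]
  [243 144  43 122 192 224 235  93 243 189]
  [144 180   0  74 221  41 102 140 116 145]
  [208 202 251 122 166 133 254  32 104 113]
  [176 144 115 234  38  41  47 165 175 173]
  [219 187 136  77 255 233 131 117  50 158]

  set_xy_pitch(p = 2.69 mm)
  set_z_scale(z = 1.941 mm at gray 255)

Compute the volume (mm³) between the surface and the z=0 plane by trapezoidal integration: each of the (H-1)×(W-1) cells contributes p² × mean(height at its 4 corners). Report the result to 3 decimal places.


height_mm = gray/255 × 1.941; cell vol = 2.69² × mean(4 corners)
unit = 2.69² × 1.941 / (4×255) = 0.0137699 mm³ per gray-sum
row 0: Σ corner-gray over 9 cells = 3994  → 54.9969
row 1: Σ corner-gray over 9 cells = 4617  → 63.5755
row 2: Σ corner-gray over 9 cells = 4776  → 65.7649
row 3: Σ corner-gray over 9 cells = 4908  → 67.5825
row 4: Σ corner-gray over 9 cells = 5789  → 79.7138
row 5: Σ corner-gray over 9 cells = 5061  → 69.6893
row 6: Σ corner-gray over 9 cells = 4886  → 67.2796
row 7: Σ corner-gray over 9 cells = 5116  → 70.4467
row 8: Σ corner-gray over 9 cells = 5016  → 69.0697
Σ rows: total corner-gray = 44163  → 608.1189 mm³

608.119
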